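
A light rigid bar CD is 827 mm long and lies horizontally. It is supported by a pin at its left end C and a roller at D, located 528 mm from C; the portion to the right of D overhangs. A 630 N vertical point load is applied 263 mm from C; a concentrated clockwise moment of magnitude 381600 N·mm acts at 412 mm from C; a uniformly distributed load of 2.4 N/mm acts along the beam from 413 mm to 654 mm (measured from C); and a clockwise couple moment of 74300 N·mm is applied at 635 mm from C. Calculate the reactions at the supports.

C_x = 0, C_y = -553.3 N, D_y = 1762 N

Resultant of the distributed load: 2.4 × 241 = 578.4 N at 533.5 mm from C.
Taking moments about C: D_y·528 − 630·263 − 381600 − (2.4·241)·533.5 − 74300 = 0 → D_y = 930166.4/528 = 1761.68 ≈ 1762 N.
ΣF_y = 0: C_y + 1761.68 − 630 − 2.4·241 = 0 → C_y = -553.3 N.
ΣF_x = 0: no horizontal applied forces, so C_x = 0.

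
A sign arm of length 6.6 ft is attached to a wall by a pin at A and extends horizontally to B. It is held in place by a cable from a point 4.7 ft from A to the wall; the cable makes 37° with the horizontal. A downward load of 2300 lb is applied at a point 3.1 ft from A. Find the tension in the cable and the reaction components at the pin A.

T = 2521 lb, A_x = 2013 lb, A_y = 783.0 lb

ΣM about A: T·sin37°·4.7 − 2300·3.1 = 0 → T = 7130/(4.7·0.601815) = 2520.74 ≈ 2521 lb.
ΣF_x = 0: A_x − T·cos37° = 0 → A_x = 2520.74 × 0.798636 = 2013 lb.
ΣF_y = 0: A_y + T·sin37° − 2300 = 0 → A_y = 2300 − 2520.74 × 0.601815 = 783.0 lb.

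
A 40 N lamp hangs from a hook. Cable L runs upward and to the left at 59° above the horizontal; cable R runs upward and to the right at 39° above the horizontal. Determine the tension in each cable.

ΣF_x = 0: −T_L·cos59° + T_R·cos39° = 0 → T_R = 0.66273·T_L.
ΣF_y = 0: T_L·sin59° + T_R·sin39° = 40.
Substitute: T_L·(0.857167 + 0.66273·0.62932) = 40 → T_L = 31.3914 ≈ 31.39 N.
Then T_R = 0.66273 × 31.3914 = 20.80 N.

T_L = 31.39 N, T_R = 20.80 N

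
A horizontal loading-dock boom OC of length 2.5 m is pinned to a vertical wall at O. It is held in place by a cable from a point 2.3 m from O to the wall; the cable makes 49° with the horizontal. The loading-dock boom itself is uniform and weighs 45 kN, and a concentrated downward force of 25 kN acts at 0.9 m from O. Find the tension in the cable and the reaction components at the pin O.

T = 45.37 kN, O_x = 29.76 kN, O_y = 35.76 kN

ΣM about O: T·sin49°·2.3 − 45·1.25 − 25·0.9 = 0 → T = 78.75/(2.3·0.75471) = 45.3673 ≈ 45.37 kN.
ΣF_x = 0: O_x − T·cos49° = 0 → O_x = 45.3673 × 0.656059 = 29.76 kN.
ΣF_y = 0: O_y + T·sin49° − 45 − 25 = 0 → O_y = 70 − 45.3673 × 0.75471 = 35.76 kN.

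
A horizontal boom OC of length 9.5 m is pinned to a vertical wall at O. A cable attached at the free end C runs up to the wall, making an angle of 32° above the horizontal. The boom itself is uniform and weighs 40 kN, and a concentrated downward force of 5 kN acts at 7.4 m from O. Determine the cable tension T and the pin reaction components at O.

ΣM about O: T·sin32°·9.5 − 40·4.75 − 5·7.4 = 0 → T = 227/(9.5·0.529919) = 45.0913 ≈ 45.09 kN.
ΣF_x = 0: O_x − T·cos32° = 0 → O_x = 45.0913 × 0.848048 = 38.24 kN.
ΣF_y = 0: O_y + T·sin32° − 40 − 5 = 0 → O_y = 45 − 45.0913 × 0.529919 = 21.11 kN.

T = 45.09 kN, O_x = 38.24 kN, O_y = 21.11 kN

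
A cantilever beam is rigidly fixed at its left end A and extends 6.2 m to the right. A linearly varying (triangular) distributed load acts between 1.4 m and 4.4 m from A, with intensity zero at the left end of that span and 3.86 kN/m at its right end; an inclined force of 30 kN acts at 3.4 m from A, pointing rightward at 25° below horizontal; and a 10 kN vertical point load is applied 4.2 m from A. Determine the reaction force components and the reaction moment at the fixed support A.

Resultant of the triangular load: ½ × 3.86 × 3 = 5.79 kN, acting at 3.4 m from A (one-third of the span from the peak).
ΣF_x = 0: A_x + 30·cos25° = 0 → A_x = -27.19 kN.
ΣF_y = 0: A_y − ½·3.86·3 − 30·sin25° − 10 = 0 → A_y = 28.47 kN.
ΣM about A: M_A − (½·3.86·3)·3.4 − 30·sin25°·3.4 − 10·4.2 = 0 → M_A = 104.8 kN·m.

A_x = -27.19 kN, A_y = 28.47 kN, M_A = 104.8 kN·m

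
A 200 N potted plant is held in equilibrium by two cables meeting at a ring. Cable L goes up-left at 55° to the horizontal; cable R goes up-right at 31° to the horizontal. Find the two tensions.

T_L = 171.9 N, T_R = 115.0 N

ΣF_x = 0: −T_L·cos55° + T_R·cos31° = 0 → T_R = 0.669153·T_L.
ΣF_y = 0: T_L·sin55° + T_R·sin31° = 200.
Substitute: T_L·(0.819152 + 0.669153·0.515038) = 200 → T_L = 171.852 ≈ 171.9 N.
Then T_R = 0.669153 × 171.852 = 115.0 N.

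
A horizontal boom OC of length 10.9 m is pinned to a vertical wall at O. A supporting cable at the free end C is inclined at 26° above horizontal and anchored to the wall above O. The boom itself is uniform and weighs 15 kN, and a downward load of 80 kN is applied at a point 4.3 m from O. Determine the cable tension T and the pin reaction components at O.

ΣM about O: T·sin26°·10.9 − 15·5.45 − 80·4.3 = 0 → T = 425.75/(10.9·0.438371) = 89.1018 ≈ 89.10 kN.
ΣF_x = 0: O_x − T·cos26° = 0 → O_x = 89.1018 × 0.898794 = 80.08 kN.
ΣF_y = 0: O_y + T·sin26° − 15 − 80 = 0 → O_y = 95 − 89.1018 × 0.438371 = 55.94 kN.

T = 89.10 kN, O_x = 80.08 kN, O_y = 55.94 kN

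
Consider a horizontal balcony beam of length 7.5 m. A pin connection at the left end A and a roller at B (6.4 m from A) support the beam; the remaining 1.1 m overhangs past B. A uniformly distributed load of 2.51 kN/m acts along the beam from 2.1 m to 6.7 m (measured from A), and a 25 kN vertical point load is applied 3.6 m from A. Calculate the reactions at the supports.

Resultant of the distributed load: 2.51 × 4.6 = 11.546 kN at 4.4 m from A.
Moments about A: B_y·6.4 − (2.51·4.6)·4.4 − 25·3.6 = 0 → B_y = 140.8024/6.4 = 22.0004 ≈ 22.00 kN.
ΣF_y = 0: A_y + 22.0004 − 2.51·4.6 − 25 = 0 → A_y = 14.55 kN.
ΣF_x = 0: no horizontal applied forces, so A_x = 0.

A_x = 0, A_y = 14.55 kN, B_y = 22.00 kN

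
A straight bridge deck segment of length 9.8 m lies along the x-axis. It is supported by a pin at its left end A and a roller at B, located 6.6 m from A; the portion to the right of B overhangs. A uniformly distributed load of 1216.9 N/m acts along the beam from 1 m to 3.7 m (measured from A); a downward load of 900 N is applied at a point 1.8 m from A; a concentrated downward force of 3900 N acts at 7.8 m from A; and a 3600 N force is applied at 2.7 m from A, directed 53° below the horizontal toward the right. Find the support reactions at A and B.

A_x = -2167 N, A_y = 3760 N, B_y = 7201 N

Resultant of the distributed load: 1216.9 × 2.7 = 3285.63 N at 2.35 m from A.
Taking moments about A: B_y·6.6 − (1216.9·2.7)·2.35 − 900·1.8 − 3900·7.8 − 3600·sin53°·2.7 = 0 → B_y = 47524/6.6 = 7200.61 ≈ 7201 N.
ΣF_y = 0: A_y + 7200.61 − 1216.9·2.7 − 900 − 3900 − 3600·sin53° = 0 → A_y = 3760 N.
ΣF_x = 0: A_x + 3600·cos53° = 0 → A_x = -2167 N.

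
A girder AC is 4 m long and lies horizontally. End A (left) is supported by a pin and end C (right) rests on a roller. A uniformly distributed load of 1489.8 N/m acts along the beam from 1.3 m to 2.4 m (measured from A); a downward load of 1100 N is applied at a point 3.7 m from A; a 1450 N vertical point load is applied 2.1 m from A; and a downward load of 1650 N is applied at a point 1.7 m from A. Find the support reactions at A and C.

Resultant of the distributed load: 1489.8 × 1.1 = 1638.78 N at 1.85 m from A.
Taking moments about A: C_y·4 − (1489.8·1.1)·1.85 − 1100·3.7 − 1450·2.1 − 1650·1.7 = 0 → C_y = 12951.743/4 = 3237.94 ≈ 3238 N.
ΣF_y = 0: A_y + 3237.94 − 1489.8·1.1 − 1100 − 1450 − 1650 = 0 → A_y = 2601 N.
ΣF_x = 0: no horizontal applied forces, so A_x = 0.

A_x = 0, A_y = 2601 N, C_y = 3238 N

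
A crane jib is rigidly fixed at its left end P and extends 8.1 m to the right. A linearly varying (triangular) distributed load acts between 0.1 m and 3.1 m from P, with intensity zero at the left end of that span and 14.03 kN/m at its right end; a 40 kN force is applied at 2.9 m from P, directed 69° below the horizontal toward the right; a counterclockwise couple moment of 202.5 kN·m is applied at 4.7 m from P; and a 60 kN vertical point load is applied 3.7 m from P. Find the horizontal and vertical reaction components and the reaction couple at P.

Resultant of the triangular load: ½ × 14.03 × 3 = 21.045 kN, acting at 2.1 m from P (one-third of the span from the peak).
ΣF_x = 0: P_x + 40·cos69° = 0 → P_x = -14.33 kN.
ΣF_y = 0: P_y − ½·14.03·3 − 40·sin69° − 60 = 0 → P_y = 118.4 kN.
ΣM about P: M_P − (½·14.03·3)·2.1 − 40·sin69°·2.9 + 202.5 − 60·3.7 = 0 → M_P = 172.0 kN·m.

P_x = -14.33 kN, P_y = 118.4 kN, M_P = 172.0 kN·m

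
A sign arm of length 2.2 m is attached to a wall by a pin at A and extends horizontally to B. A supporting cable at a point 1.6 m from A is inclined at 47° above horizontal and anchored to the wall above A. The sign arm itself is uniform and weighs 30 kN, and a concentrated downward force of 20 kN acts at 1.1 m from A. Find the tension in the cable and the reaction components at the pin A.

T = 47.00 kN, A_x = 32.06 kN, A_y = 15.62 kN

ΣM about A: T·sin47°·1.6 − 30·1.1 − 20·1.1 = 0 → T = 55/(1.6·0.731354) = 47.0019 ≈ 47.00 kN.
ΣF_x = 0: A_x − T·cos47° = 0 → A_x = 47.0019 × 0.681998 = 32.06 kN.
ΣF_y = 0: A_y + T·sin47° − 30 − 20 = 0 → A_y = 50 − 47.0019 × 0.731354 = 15.62 kN.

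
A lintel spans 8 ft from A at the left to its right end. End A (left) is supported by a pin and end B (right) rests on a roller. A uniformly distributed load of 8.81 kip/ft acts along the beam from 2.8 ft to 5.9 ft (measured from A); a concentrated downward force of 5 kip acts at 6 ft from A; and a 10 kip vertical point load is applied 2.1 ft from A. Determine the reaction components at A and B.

A_x = 0, A_y = 21.09 kip, B_y = 21.23 kip

Resultant of the distributed load: 8.81 × 3.1 = 27.311 kip at 4.35 ft from A.
Moments about A: B_y·8 − (8.81·3.1)·4.35 − 5·6 − 10·2.1 = 0 → B_y = 169.80285/8 = 21.2254 ≈ 21.23 kip.
ΣF_y = 0: A_y + 21.2254 − 8.81·3.1 − 5 − 10 = 0 → A_y = 21.09 kip.
ΣF_x = 0: no horizontal applied forces, so A_x = 0.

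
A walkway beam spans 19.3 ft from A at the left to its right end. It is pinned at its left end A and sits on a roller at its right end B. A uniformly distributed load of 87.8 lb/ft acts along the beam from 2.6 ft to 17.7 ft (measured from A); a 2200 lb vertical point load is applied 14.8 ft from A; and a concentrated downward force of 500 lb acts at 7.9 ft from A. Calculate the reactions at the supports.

A_x = 0, A_y = 1437 lb, B_y = 2589 lb

Resultant of the distributed load: 87.8 × 15.1 = 1325.78 lb at 10.15 ft from A.
Taking moments about A: B_y·19.3 − (87.8·15.1)·10.15 − 2200·14.8 − 500·7.9 = 0 → B_y = 49966.667/19.3 = 2588.95 ≈ 2589 lb.
ΣF_y = 0: A_y + 2588.95 − 87.8·15.1 − 2200 − 500 = 0 → A_y = 1437 lb.
ΣF_x = 0: no horizontal applied forces, so A_x = 0.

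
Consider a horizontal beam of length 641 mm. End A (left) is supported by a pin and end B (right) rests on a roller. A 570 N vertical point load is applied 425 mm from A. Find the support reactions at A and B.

Moments about A: B_y·641 − 570·425 = 0 → B_y = 242250/641 = 377.925 ≈ 377.9 N.
ΣF_y = 0: A_y + 377.925 − 570 = 0 → A_y = 192.1 N.
ΣF_x = 0: no horizontal applied forces, so A_x = 0.

A_x = 0, A_y = 192.1 N, B_y = 377.9 N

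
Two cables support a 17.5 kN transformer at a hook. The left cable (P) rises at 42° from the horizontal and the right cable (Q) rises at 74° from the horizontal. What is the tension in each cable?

T_P = 5.367 kN, T_Q = 14.47 kN

ΣF_x = 0: −T_P·cos42° + T_Q·cos74° = 0 → T_Q = 2.6961·T_P.
ΣF_y = 0: T_P·sin42° + T_Q·sin74° = 17.5.
Substitute: T_P·(0.669131 + 2.6961·0.961262) = 17.5 → T_P = 5.3668 ≈ 5.367 kN.
Then T_Q = 2.6961 × 5.3668 = 14.47 kN.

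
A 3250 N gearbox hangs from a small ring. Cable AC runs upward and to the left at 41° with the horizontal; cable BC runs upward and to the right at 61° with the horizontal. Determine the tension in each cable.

T_AC = 1611 N, T_BC = 2508 N

ΣF_x = 0: −T_AC·cos41° + T_BC·cos61° = 0 → T_BC = 1.55671·T_AC.
ΣF_y = 0: T_AC·sin41° + T_BC·sin61° = 3250.
Substitute: T_AC·(0.656059 + 1.55671·0.87462) = 3250 → T_AC = 1610.83 ≈ 1611 N.
Then T_BC = 1.55671 × 1610.83 = 2508 N.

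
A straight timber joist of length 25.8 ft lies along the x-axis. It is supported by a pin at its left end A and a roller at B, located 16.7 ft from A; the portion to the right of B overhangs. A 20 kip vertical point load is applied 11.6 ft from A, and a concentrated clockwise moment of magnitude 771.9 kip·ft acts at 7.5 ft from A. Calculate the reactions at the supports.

A_x = 0, A_y = -40.11 kip, B_y = 60.11 kip

Moments about A: B_y·16.7 − 20·11.6 − 771.9 = 0 → B_y = 1003.9/16.7 = 60.1138 ≈ 60.11 kip.
ΣF_y = 0: A_y + 60.1138 − 20 = 0 → A_y = -40.11 kip.
ΣF_x = 0: no horizontal applied forces, so A_x = 0.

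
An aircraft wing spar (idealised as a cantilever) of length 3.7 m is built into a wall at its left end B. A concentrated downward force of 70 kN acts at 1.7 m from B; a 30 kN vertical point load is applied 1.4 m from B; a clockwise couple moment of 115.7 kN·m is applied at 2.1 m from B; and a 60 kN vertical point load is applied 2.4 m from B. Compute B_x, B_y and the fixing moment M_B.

B_x = 0, B_y = 160.0 kN, M_B = 420.7 kN·m

ΣF_x = 0: B_x = 0.
ΣF_y = 0: B_y − 70 − 30 − 60 = 0 → B_y = 160.0 kN.
ΣM about B: M_B − 70·1.7 − 30·1.4 − 115.7 − 60·2.4 = 0 → M_B = 420.7 kN·m.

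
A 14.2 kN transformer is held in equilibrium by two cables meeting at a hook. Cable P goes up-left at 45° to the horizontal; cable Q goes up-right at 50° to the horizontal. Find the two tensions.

ΣF_x = 0: −T_P·cos45° + T_Q·cos50° = 0 → T_Q = 1.10006·T_P.
ΣF_y = 0: T_P·sin45° + T_Q·sin50° = 14.2.
Substitute: T_P·(0.707107 + 1.10006·0.766044) = 14.2 → T_P = 9.16246 ≈ 9.162 kN.
Then T_Q = 1.10006 × 9.16246 = 10.08 kN.

T_P = 9.162 kN, T_Q = 10.08 kN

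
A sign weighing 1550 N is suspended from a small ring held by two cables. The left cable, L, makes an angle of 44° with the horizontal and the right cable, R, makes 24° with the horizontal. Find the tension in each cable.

T_L = 1527 N, T_R = 1203 N

ΣF_x = 0: −T_L·cos44° + T_R·cos24° = 0 → T_R = 0.787415·T_L.
ΣF_y = 0: T_L·sin44° + T_R·sin24° = 1550.
Substitute: T_L·(0.694658 + 0.787415·0.406737) = 1550 → T_L = 1527.2 ≈ 1527 N.
Then T_R = 0.787415 × 1527.2 = 1203 N.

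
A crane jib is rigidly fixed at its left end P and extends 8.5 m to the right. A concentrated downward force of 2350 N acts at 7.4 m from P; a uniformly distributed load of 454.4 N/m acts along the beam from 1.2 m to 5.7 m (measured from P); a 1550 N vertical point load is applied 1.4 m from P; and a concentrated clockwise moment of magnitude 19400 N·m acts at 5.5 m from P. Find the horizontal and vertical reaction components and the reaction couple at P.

Resultant of the distributed load: 454.4 × 4.5 = 2044.8 N at 3.45 m from P.
ΣF_x = 0: P_x = 0.
ΣF_y = 0: P_y − 2350 − 454.4·4.5 − 1550 = 0 → P_y = 5945 N.
ΣM about P: M_P − 2350·7.4 − (454.4·4.5)·3.45 − 1550·1.4 − 19400 = 0 → M_P = 46010 N·m.

P_x = 0, P_y = 5945 N, M_P = 46010 N·m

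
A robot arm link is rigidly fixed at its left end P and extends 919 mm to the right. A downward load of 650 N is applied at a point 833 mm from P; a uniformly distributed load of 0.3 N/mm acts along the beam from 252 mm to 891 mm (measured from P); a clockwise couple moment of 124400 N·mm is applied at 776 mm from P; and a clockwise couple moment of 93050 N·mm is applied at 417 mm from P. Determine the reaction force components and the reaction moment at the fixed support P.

Resultant of the distributed load: 0.3 × 639 = 191.7 N at 571.5 mm from P.
ΣF_x = 0: P_x = 0.
ΣF_y = 0: P_y − 650 − 0.3·639 = 0 → P_y = 841.7 N.
ΣM about P: M_P − 650·833 − (0.3·639)·571.5 − 124400 − 93050 = 0 → M_P = 868500 N·mm.

P_x = 0, P_y = 841.7 N, M_P = 868500 N·mm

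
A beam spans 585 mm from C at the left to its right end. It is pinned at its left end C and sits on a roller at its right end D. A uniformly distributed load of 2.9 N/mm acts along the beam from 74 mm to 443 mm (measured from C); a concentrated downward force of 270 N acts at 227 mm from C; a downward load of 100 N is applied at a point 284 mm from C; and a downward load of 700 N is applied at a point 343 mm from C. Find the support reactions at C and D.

Resultant of the distributed load: 2.9 × 369 = 1070.1 N at 258.5 mm from C.
Taking moments about C: D_y·585 − (2.9·369)·258.5 − 270·227 − 100·284 − 700·343 = 0 → D_y = 606410.85/585 = 1036.6 ≈ 1037 N.
ΣF_y = 0: C_y + 1036.6 − 2.9·369 − 270 − 100 − 700 = 0 → C_y = 1104 N.
ΣF_x = 0: no horizontal applied forces, so C_x = 0.

C_x = 0, C_y = 1104 N, D_y = 1037 N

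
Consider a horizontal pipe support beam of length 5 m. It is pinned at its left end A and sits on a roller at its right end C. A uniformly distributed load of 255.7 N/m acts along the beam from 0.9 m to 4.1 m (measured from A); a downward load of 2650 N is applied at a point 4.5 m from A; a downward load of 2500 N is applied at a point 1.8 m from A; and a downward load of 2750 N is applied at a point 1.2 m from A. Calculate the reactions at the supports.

Resultant of the distributed load: 255.7 × 3.2 = 818.24 N at 2.5 m from A.
Taking moments about A: C_y·5 − (255.7·3.2)·2.5 − 2650·4.5 − 2500·1.8 − 2750·1.2 = 0 → C_y = 21770.6/5 = 4354.12 ≈ 4354 N.
ΣF_y = 0: A_y + 4354.12 − 255.7·3.2 − 2650 − 2500 − 2750 = 0 → A_y = 4364 N.
ΣF_x = 0: no horizontal applied forces, so A_x = 0.

A_x = 0, A_y = 4364 N, C_y = 4354 N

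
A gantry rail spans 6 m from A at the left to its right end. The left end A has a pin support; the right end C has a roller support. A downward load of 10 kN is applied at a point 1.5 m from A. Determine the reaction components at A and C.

A_x = 0, A_y = 7.500 kN, C_y = 2.500 kN

Moments about A: C_y·6 − 10·1.5 = 0 → C_y = 15/6 = 2.500 kN.
ΣF_y = 0: A_y + 2.5 − 10 = 0 → A_y = 7.500 kN.
ΣF_x = 0: no horizontal applied forces, so A_x = 0.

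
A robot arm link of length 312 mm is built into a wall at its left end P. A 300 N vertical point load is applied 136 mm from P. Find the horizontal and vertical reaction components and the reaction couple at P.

P_x = 0, P_y = 300.0 N, M_P = 40800 N·mm

ΣF_x = 0: P_x = 0.
ΣF_y = 0: P_y − 300 = 0 → P_y = 300.0 N.
ΣM about P: M_P − 300·136 = 0 → M_P = 40800 N·mm.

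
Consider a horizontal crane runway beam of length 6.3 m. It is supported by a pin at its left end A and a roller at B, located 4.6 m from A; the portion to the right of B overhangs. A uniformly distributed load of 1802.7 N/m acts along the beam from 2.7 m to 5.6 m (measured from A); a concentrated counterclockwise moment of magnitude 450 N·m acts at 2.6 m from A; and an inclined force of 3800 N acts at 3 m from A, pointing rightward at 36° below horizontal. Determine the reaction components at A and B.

Resultant of the distributed load: 1802.7 × 2.9 = 5227.83 N at 4.15 m from A.
ΣM about A: B_y·4.6 − (1802.7·2.9)·4.15 + 450 − 3800·sin36°·3 = 0 → B_y = 27946.2/4.6 = 6075.26 ≈ 6075 N.
ΣF_y = 0: A_y + 6075.26 − 1802.7·2.9 − 3800·sin36° = 0 → A_y = 1386 N.
ΣF_x = 0: A_x + 3800·cos36° = 0 → A_x = -3074 N.

A_x = -3074 N, A_y = 1386 N, B_y = 6075 N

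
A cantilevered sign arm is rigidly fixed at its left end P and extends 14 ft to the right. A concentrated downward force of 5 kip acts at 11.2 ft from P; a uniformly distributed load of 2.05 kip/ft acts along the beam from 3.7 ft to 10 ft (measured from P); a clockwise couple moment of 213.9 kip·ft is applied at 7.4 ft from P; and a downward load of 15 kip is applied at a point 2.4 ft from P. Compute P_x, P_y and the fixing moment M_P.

Resultant of the distributed load: 2.05 × 6.3 = 12.915 kip at 6.85 ft from P.
ΣF_x = 0: P_x = 0.
ΣF_y = 0: P_y − 5 − 2.05·6.3 − 15 = 0 → P_y = 32.91 kip.
ΣM about P: M_P − 5·11.2 − (2.05·6.3)·6.85 − 213.9 − 15·2.4 = 0 → M_P = 394.4 kip·ft.

P_x = 0, P_y = 32.91 kip, M_P = 394.4 kip·ft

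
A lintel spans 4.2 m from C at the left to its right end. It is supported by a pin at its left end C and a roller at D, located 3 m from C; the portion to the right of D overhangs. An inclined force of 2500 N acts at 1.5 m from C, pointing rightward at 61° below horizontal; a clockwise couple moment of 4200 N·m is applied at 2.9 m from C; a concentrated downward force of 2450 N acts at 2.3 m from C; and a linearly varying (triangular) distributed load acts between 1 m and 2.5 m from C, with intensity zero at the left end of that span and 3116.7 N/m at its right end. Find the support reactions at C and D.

C_x = -1212 N, C_y = 1044 N, D_y = 5930 N

Resultant of the triangular load: ½ × 3116.7 × 1.5 = 2337.525 N, acting at 2 m from C (one-third of the span from the peak).
ΣM about C: D_y·3 − 2500·sin61°·1.5 − 4200 − 2450·2.3 − (½·3116.7·1.5)·2 = 0 → D_y = 17789.9/3 = 5929.97 ≈ 5930 N.
ΣF_y = 0: C_y + 5929.97 − 2500·sin61° − 2450 − ½·3116.7·1.5 = 0 → C_y = 1044 N.
ΣF_x = 0: C_x + 2500·cos61° = 0 → C_x = -1212 N.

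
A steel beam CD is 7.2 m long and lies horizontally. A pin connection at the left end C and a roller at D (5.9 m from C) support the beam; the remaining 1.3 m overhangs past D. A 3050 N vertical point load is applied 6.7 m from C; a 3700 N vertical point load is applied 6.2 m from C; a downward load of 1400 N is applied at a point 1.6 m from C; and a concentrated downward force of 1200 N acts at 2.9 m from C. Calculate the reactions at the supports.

Taking moments about C: D_y·5.9 − 3050·6.7 − 3700·6.2 − 1400·1.6 − 1200·2.9 = 0 → D_y = 49095/5.9 = 8321.19 ≈ 8321 N.
ΣF_y = 0: C_y + 8321.19 − 3050 − 3700 − 1400 − 1200 = 0 → C_y = 1029 N.
ΣF_x = 0: no horizontal applied forces, so C_x = 0.

C_x = 0, C_y = 1029 N, D_y = 8321 N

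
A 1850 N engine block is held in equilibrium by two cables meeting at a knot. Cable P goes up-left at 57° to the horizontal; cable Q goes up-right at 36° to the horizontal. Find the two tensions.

ΣF_x = 0: −T_P·cos57° + T_Q·cos36° = 0 → T_Q = 0.673211·T_P.
ΣF_y = 0: T_P·sin57° + T_Q·sin36° = 1850.
Substitute: T_P·(0.838671 + 0.673211·0.587785) = 1850 → T_P = 1498.73 ≈ 1499 N.
Then T_Q = 0.673211 × 1498.73 = 1009 N.

T_P = 1499 N, T_Q = 1009 N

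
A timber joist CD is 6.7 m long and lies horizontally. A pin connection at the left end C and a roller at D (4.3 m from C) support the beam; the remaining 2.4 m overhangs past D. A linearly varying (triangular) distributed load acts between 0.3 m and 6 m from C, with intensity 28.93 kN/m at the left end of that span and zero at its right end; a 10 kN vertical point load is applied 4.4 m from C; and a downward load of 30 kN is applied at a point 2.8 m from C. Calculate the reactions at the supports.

C_x = 0, C_y = 50.50 kN, D_y = 71.95 kN

Resultant of the triangular load: ½ × 28.93 × 5.7 = 82.4505 kN, acting at 2.2 m from C (one-third of the span from the peak).
ΣM about C: D_y·4.3 − (½·28.93·5.7)·2.2 − 10·4.4 − 30·2.8 = 0 → D_y = 309.3911/4.3 = 71.9514 ≈ 71.95 kN.
ΣF_y = 0: C_y + 71.9514 − ½·28.93·5.7 − 10 − 30 = 0 → C_y = 50.50 kN.
ΣF_x = 0: no horizontal applied forces, so C_x = 0.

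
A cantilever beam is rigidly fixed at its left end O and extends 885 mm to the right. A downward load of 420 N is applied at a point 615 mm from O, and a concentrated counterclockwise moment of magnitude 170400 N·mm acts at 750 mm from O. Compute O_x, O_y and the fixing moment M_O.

O_x = 0, O_y = 420.0 N, M_O = 87900 N·mm

ΣF_x = 0: O_x = 0.
ΣF_y = 0: O_y − 420 = 0 → O_y = 420.0 N.
ΣM about O: M_O − 420·615 + 170400 = 0 → M_O = 87900 N·mm.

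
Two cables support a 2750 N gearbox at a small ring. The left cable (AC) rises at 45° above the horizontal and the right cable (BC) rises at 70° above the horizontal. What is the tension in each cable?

ΣF_x = 0: −T_AC·cos45° + T_BC·cos70° = 0 → T_BC = 2.06744·T_AC.
ΣF_y = 0: T_AC·sin45° + T_BC·sin70° = 2750.
Substitute: T_AC·(0.707107 + 2.06744·0.939693) = 2750 → T_AC = 1037.79 ≈ 1038 N.
Then T_BC = 2.06744 × 1037.79 = 2146 N.

T_AC = 1038 N, T_BC = 2146 N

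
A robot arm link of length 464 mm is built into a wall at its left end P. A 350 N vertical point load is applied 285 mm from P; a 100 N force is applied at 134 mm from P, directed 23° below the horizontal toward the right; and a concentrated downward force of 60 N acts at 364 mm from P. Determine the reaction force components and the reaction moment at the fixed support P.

P_x = -92.05 N, P_y = 449.1 N, M_P = 126800 N·mm

ΣF_x = 0: P_x + 100·cos23° = 0 → P_x = -92.05 N.
ΣF_y = 0: P_y − 350 − 100·sin23° − 60 = 0 → P_y = 449.1 N.
ΣM about P: M_P − 350·285 − 100·sin23°·134 − 60·364 = 0 → M_P = 126800 N·mm.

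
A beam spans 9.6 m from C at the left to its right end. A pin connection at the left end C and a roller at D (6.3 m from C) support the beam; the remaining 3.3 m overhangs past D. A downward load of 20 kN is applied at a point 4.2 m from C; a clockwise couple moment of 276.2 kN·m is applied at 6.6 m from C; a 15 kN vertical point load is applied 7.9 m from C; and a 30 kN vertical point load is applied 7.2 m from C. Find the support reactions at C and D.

C_x = 0, C_y = -45.27 kN, D_y = 110.3 kN

Moments about C: D_y·6.3 − 20·4.2 − 276.2 − 15·7.9 − 30·7.2 = 0 → D_y = 694.7/6.3 = 110.27 ≈ 110.3 kN.
ΣF_y = 0: C_y + 110.27 − 20 − 15 − 30 = 0 → C_y = -45.27 kN.
ΣF_x = 0: no horizontal applied forces, so C_x = 0.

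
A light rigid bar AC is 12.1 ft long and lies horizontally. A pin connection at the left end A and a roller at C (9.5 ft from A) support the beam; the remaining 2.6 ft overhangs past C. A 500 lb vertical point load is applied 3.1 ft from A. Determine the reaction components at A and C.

Moments about A: C_y·9.5 − 500·3.1 = 0 → C_y = 1550/9.5 = 163.158 ≈ 163.2 lb.
ΣF_y = 0: A_y + 163.158 − 500 = 0 → A_y = 336.8 lb.
ΣF_x = 0: no horizontal applied forces, so A_x = 0.

A_x = 0, A_y = 336.8 lb, C_y = 163.2 lb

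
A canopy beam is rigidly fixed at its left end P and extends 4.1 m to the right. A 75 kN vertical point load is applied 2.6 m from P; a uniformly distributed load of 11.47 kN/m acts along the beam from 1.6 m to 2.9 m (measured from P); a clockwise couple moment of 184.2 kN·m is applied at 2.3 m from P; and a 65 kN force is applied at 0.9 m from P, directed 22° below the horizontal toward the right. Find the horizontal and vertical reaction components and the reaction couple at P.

Resultant of the distributed load: 11.47 × 1.3 = 14.911 kN at 2.25 m from P.
ΣF_x = 0: P_x + 65·cos22° = 0 → P_x = -60.27 kN.
ΣF_y = 0: P_y − 75 − 11.47·1.3 − 65·sin22° = 0 → P_y = 114.3 kN.
ΣM about P: M_P − 75·2.6 − (11.47·1.3)·2.25 − 184.2 − 65·sin22°·0.9 = 0 → M_P = 434.7 kN·m.

P_x = -60.27 kN, P_y = 114.3 kN, M_P = 434.7 kN·m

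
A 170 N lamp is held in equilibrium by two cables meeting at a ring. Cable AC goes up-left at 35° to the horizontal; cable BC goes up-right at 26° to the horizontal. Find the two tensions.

T_AC = 174.7 N, T_BC = 159.2 N

ΣF_x = 0: −T_AC·cos35° + T_BC·cos26° = 0 → T_BC = 0.91139·T_AC.
ΣF_y = 0: T_AC·sin35° + T_BC·sin26° = 170.
Substitute: T_AC·(0.573576 + 0.91139·0.438371) = 170 → T_AC = 174.699 ≈ 174.7 N.
Then T_BC = 0.91139 × 174.699 = 159.2 N.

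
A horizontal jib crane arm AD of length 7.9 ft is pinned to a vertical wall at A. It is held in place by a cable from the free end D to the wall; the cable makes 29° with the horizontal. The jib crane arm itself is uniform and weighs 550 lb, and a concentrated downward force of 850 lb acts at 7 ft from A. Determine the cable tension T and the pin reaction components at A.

ΣM about A: T·sin29°·7.9 − 550·3.95 − 850·7 = 0 → T = 8122.5/(7.9·0.48481) = 2120.76 ≈ 2121 lb.
ΣF_x = 0: A_x − T·cos29° = 0 → A_x = 2120.76 × 0.87462 = 1855 lb.
ΣF_y = 0: A_y + T·sin29° − 550 − 850 = 0 → A_y = 1400 − 2120.76 × 0.48481 = 371.8 lb.

T = 2121 lb, A_x = 1855 lb, A_y = 371.8 lb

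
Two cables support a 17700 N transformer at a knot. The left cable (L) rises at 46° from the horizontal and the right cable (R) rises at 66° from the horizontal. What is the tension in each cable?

ΣF_x = 0: −T_L·cos46° + T_R·cos66° = 0 → T_R = 1.70788·T_L.
ΣF_y = 0: T_L·sin46° + T_R·sin66° = 17700.
Substitute: T_L·(0.71934 + 1.70788·0.913545) = 17700 → T_L = 7764.64 ≈ 7765 N.
Then T_R = 1.70788 × 7764.64 = 13260 N.

T_L = 7765 N, T_R = 13260 N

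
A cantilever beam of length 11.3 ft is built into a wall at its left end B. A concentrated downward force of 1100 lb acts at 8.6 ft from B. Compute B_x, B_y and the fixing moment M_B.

B_x = 0, B_y = 1100 lb, M_B = 9460 lb·ft

ΣF_x = 0: B_x = 0.
ΣF_y = 0: B_y − 1100 = 0 → B_y = 1100 lb.
ΣM about B: M_B − 1100·8.6 = 0 → M_B = 9460 lb·ft.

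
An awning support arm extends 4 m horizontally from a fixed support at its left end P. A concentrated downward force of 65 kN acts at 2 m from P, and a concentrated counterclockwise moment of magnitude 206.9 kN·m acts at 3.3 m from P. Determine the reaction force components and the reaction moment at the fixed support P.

ΣF_x = 0: P_x = 0.
ΣF_y = 0: P_y − 65 = 0 → P_y = 65.00 kN.
ΣM about P: M_P − 65·2 + 206.9 = 0 → M_P = -76.90 kN·m.

P_x = 0, P_y = 65.00 kN, M_P = -76.90 kN·m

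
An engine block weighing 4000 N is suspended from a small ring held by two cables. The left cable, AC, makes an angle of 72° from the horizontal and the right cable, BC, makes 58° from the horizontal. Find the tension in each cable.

ΣF_x = 0: −T_AC·cos72° + T_BC·cos58° = 0 → T_BC = 0.58314·T_AC.
ΣF_y = 0: T_AC·sin72° + T_BC·sin58° = 4000.
Substitute: T_AC·(0.951057 + 0.58314·0.848048) = 4000 → T_AC = 2767.04 ≈ 2767 N.
Then T_BC = 0.58314 × 2767.04 = 1614 N.

T_AC = 2767 N, T_BC = 1614 N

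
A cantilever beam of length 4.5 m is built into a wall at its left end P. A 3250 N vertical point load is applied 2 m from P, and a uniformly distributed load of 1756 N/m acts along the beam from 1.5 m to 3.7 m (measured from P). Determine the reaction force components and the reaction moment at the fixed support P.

P_x = 0, P_y = 7113 N, M_P = 16540 N·m

Resultant of the distributed load: 1756 × 2.2 = 3863.2 N at 2.6 m from P.
ΣF_x = 0: P_x = 0.
ΣF_y = 0: P_y − 3250 − 1756·2.2 = 0 → P_y = 7113 N.
ΣM about P: M_P − 3250·2 − (1756·2.2)·2.6 = 0 → M_P = 16540 N·m.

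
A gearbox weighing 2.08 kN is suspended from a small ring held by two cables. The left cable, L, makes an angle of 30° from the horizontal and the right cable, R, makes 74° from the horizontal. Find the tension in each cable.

ΣF_x = 0: −T_L·cos30° + T_R·cos74° = 0 → T_R = 3.1419·T_L.
ΣF_y = 0: T_L·sin30° + T_R·sin74° = 2.08.
Substitute: T_L·(0.5 + 3.1419·0.961262) = 2.08 → T_L = 0.590877 ≈ 0.5909 kN.
Then T_R = 3.1419 × 0.590877 = 1.856 kN.

T_L = 0.5909 kN, T_R = 1.856 kN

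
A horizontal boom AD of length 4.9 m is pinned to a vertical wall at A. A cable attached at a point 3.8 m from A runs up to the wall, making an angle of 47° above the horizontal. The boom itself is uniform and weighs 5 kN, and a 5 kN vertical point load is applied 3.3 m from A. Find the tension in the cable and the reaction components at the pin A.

T = 10.34 kN, A_x = 7.055 kN, A_y = 2.434 kN

ΣM about A: T·sin47°·3.8 − 5·2.45 − 5·3.3 = 0 → T = 28.75/(3.8·0.731354) = 10.3449 ≈ 10.34 kN.
ΣF_x = 0: A_x − T·cos47° = 0 → A_x = 10.3449 × 0.681998 = 7.055 kN.
ΣF_y = 0: A_y + T·sin47° − 5 − 5 = 0 → A_y = 10 − 10.3449 × 0.731354 = 2.434 kN.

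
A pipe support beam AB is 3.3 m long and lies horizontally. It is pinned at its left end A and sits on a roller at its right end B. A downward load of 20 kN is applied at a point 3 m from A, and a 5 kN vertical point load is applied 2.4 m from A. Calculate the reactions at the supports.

Moments about A: B_y·3.3 − 20·3 − 5·2.4 = 0 → B_y = 72/3.3 = 21.8182 ≈ 21.82 kN.
ΣF_y = 0: A_y + 21.8182 − 20 − 5 = 0 → A_y = 3.182 kN.
ΣF_x = 0: no horizontal applied forces, so A_x = 0.

A_x = 0, A_y = 3.182 kN, B_y = 21.82 kN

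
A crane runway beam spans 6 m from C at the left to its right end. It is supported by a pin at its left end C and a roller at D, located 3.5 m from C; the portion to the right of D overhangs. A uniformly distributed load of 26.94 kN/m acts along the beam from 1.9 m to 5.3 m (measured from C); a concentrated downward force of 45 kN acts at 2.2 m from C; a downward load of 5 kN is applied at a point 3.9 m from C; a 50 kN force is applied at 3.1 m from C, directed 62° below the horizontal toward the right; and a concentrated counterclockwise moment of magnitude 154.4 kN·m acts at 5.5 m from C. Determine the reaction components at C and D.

Resultant of the distributed load: 26.94 × 3.4 = 91.596 kN at 3.6 m from C.
ΣM about C: D_y·3.5 − (26.94·3.4)·3.6 − 45·2.2 − 5·3.9 − 50·sin62°·3.1 + 154.4 = 0 → D_y = 430.702/3.5 = 123.058 ≈ 123.1 kN.
ΣF_y = 0: C_y + 123.058 − 26.94·3.4 − 45 − 5 − 50·sin62° = 0 → C_y = 62.69 kN.
ΣF_x = 0: C_x + 50·cos62° = 0 → C_x = -23.47 kN.

C_x = -23.47 kN, C_y = 62.69 kN, D_y = 123.1 kN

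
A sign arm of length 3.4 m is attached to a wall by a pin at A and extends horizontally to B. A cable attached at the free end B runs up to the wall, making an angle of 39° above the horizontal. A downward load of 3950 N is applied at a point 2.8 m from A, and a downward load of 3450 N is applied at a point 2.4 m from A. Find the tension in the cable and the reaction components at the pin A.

T = 9039 N, A_x = 7024 N, A_y = 1712 N

ΣM about A: T·sin39°·3.4 − 3950·2.8 − 3450·2.4 = 0 → T = 19340/(3.4·0.62932) = 9038.7 ≈ 9039 N.
ΣF_x = 0: A_x − T·cos39° = 0 → A_x = 9038.7 × 0.777146 = 7024 N.
ΣF_y = 0: A_y + T·sin39° − 3950 − 3450 = 0 → A_y = 7400 − 9038.7 × 0.62932 = 1712 N.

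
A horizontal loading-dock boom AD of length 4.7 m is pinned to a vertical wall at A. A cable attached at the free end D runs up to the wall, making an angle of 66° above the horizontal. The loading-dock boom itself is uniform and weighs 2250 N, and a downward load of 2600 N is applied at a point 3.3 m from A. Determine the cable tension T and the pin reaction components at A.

T = 3230 N, A_x = 1314 N, A_y = 1899 N

ΣM about A: T·sin66°·4.7 − 2250·2.35 − 2600·3.3 = 0 → T = 13867.5/(4.7·0.913545) = 3229.76 ≈ 3230 N.
ΣF_x = 0: A_x − T·cos66° = 0 → A_x = 3229.76 × 0.406737 = 1314 N.
ΣF_y = 0: A_y + T·sin66° − 2250 − 2600 = 0 → A_y = 4850 − 3229.76 × 0.913545 = 1899 N.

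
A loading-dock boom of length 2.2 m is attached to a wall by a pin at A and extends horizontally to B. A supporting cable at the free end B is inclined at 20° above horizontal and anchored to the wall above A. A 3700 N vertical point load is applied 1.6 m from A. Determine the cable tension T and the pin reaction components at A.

T = 7868 N, A_x = 7393 N, A_y = 1009 N

ΣM about A: T·sin20°·2.2 − 3700·1.6 = 0 → T = 5920/(2.2·0.34202) = 7867.7 ≈ 7868 N.
ΣF_x = 0: A_x − T·cos20° = 0 → A_x = 7867.7 × 0.939693 = 7393 N.
ΣF_y = 0: A_y + T·sin20° − 3700 = 0 → A_y = 3700 − 7867.7 × 0.34202 = 1009 N.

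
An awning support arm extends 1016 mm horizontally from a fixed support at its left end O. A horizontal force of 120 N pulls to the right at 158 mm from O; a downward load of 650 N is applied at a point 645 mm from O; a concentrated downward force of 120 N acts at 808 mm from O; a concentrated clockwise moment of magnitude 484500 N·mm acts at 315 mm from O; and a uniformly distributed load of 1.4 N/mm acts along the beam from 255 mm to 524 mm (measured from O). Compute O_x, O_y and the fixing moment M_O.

O_x = -120.0 N, O_y = 1147 N, M_O = 1147000 N·mm

Resultant of the distributed load: 1.4 × 269 = 376.6 N at 389.5 mm from O.
ΣF_x = 0: O_x + 120 = 0 → O_x = -120.0 N.
ΣF_y = 0: O_y − 650 − 120 − 1.4·269 = 0 → O_y = 1147 N.
ΣM about O: M_O − 650·645 − 120·808 − 484500 − (1.4·269)·389.5 = 0 → M_O = 1147000 N·mm.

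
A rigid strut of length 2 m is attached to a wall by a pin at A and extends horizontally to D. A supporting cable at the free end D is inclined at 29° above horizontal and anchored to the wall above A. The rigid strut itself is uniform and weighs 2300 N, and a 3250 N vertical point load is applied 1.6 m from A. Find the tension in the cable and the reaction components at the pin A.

T = 7735 N, A_x = 6765 N, A_y = 1800 N

ΣM about A: T·sin29°·2 − 2300·1 − 3250·1.6 = 0 → T = 7500/(2·0.48481) = 7734.99 ≈ 7735 N.
ΣF_x = 0: A_x − T·cos29° = 0 → A_x = 7734.99 × 0.87462 = 6765 N.
ΣF_y = 0: A_y + T·sin29° − 2300 − 3250 = 0 → A_y = 5550 − 7734.99 × 0.48481 = 1800 N.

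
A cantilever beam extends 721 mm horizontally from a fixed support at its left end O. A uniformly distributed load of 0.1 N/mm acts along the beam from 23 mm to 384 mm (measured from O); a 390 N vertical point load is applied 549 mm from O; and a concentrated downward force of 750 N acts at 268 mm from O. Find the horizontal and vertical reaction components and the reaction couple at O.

Resultant of the distributed load: 0.1 × 361 = 36.1 N at 203.5 mm from O.
ΣF_x = 0: O_x = 0.
ΣF_y = 0: O_y − 0.1·361 − 390 − 750 = 0 → O_y = 1176 N.
ΣM about O: M_O − (0.1·361)·203.5 − 390·549 − 750·268 = 0 → M_O = 422500 N·mm.

O_x = 0, O_y = 1176 N, M_O = 422500 N·mm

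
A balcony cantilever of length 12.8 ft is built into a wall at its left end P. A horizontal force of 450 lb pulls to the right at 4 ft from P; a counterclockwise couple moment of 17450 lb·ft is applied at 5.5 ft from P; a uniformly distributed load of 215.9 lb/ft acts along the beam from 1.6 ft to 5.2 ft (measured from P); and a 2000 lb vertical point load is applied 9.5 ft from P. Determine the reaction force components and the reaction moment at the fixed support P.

P_x = -450.0 lb, P_y = 2777 lb, M_P = 4193 lb·ft

Resultant of the distributed load: 215.9 × 3.6 = 777.24 lb at 3.4 ft from P.
ΣF_x = 0: P_x + 450 = 0 → P_x = -450.0 lb.
ΣF_y = 0: P_y − 215.9·3.6 − 2000 = 0 → P_y = 2777 lb.
ΣM about P: M_P + 17450 − (215.9·3.6)·3.4 − 2000·9.5 = 0 → M_P = 4193 lb·ft.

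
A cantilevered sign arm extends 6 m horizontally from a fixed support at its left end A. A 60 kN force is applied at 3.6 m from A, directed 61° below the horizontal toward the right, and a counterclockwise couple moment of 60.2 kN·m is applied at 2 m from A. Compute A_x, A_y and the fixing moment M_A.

ΣF_x = 0: A_x + 60·cos61° = 0 → A_x = -29.09 kN.
ΣF_y = 0: A_y − 60·sin61° = 0 → A_y = 52.48 kN.
ΣM about A: M_A − 60·sin61°·3.6 + 60.2 = 0 → M_A = 128.7 kN·m.

A_x = -29.09 kN, A_y = 52.48 kN, M_A = 128.7 kN·m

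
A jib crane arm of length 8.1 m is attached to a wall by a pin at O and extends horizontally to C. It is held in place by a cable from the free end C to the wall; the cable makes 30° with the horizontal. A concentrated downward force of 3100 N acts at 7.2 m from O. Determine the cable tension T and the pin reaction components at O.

ΣM about O: T·sin30°·8.1 − 3100·7.2 = 0 → T = 22320/(8.1·0.5) = 5511.11 ≈ 5511 N.
ΣF_x = 0: O_x − T·cos30° = 0 → O_x = 5511.11 × 0.866025 = 4773 N.
ΣF_y = 0: O_y + T·sin30° − 3100 = 0 → O_y = 3100 − 5511.11 × 0.5 = 344.4 N.

T = 5511 N, O_x = 4773 N, O_y = 344.4 N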